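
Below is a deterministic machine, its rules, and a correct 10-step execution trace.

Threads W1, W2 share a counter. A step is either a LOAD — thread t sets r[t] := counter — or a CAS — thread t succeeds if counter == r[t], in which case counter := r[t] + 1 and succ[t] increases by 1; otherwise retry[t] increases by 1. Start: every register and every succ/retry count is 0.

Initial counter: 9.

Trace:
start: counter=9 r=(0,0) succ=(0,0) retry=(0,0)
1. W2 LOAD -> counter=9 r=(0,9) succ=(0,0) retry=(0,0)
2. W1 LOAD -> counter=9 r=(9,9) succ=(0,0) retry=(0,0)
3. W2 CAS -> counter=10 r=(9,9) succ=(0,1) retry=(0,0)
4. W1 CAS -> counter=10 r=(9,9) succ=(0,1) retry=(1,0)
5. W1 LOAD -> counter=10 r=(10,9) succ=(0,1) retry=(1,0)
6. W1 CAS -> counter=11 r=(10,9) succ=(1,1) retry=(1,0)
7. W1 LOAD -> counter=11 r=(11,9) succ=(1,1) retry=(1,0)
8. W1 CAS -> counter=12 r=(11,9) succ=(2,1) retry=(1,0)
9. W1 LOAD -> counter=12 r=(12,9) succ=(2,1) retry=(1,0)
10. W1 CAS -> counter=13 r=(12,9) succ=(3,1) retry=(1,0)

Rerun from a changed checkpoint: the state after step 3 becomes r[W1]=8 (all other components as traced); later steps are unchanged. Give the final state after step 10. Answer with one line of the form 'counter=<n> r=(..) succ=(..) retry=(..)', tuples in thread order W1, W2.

state after step 3 := counter=10 r=(8,9) succ=(0,1) retry=(0,0)
4. W1 CAS -> counter=10 r=(8,9) succ=(0,1) retry=(1,0)
5. W1 LOAD -> counter=10 r=(10,9) succ=(0,1) retry=(1,0)
6. W1 CAS -> counter=11 r=(10,9) succ=(1,1) retry=(1,0)
7. W1 LOAD -> counter=11 r=(11,9) succ=(1,1) retry=(1,0)
8. W1 CAS -> counter=12 r=(11,9) succ=(2,1) retry=(1,0)
9. W1 LOAD -> counter=12 r=(12,9) succ=(2,1) retry=(1,0)
10. W1 CAS -> counter=13 r=(12,9) succ=(3,1) retry=(1,0)

counter=13 r=(12,9) succ=(3,1) retry=(1,0)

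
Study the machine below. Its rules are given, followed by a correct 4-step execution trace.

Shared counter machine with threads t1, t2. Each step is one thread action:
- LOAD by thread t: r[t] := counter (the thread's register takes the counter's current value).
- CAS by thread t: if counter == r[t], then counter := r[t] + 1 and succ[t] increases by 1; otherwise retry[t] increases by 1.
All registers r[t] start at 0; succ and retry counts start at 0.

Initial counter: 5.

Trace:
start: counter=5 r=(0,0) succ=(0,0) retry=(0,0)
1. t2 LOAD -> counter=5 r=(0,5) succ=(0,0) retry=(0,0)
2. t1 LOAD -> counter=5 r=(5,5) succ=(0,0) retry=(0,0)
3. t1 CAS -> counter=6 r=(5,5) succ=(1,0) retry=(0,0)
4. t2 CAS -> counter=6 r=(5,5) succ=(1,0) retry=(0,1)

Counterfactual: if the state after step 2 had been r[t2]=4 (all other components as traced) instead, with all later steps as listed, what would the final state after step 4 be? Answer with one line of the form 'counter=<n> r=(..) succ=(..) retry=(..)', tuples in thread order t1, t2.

state after step 2 := counter=5 r=(5,4) succ=(0,0) retry=(0,0)
3. t1 CAS -> counter=6 r=(5,4) succ=(1,0) retry=(0,0)
4. t2 CAS -> counter=6 r=(5,4) succ=(1,0) retry=(0,1)

counter=6 r=(5,4) succ=(1,0) retry=(0,1)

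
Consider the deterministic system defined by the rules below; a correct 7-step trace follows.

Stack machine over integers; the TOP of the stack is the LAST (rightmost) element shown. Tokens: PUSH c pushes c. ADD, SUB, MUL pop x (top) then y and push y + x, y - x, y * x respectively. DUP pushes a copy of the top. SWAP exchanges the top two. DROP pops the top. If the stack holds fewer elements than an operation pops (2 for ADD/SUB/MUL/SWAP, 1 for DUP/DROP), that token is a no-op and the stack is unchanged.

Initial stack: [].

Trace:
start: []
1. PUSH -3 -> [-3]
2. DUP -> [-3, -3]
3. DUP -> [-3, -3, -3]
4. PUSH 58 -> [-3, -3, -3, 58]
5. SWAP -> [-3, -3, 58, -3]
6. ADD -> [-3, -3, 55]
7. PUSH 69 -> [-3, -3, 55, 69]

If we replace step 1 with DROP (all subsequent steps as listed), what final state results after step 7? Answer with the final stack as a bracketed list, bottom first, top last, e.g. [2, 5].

[58, 69]

(re-executing from step 1 with the substitution; state before step 1: [])
1. DROP -> []
2. DUP -> []
3. DUP -> []
4. PUSH 58 -> [58]
5. SWAP -> [58]
6. ADD -> [58]
7. PUSH 69 -> [58, 69]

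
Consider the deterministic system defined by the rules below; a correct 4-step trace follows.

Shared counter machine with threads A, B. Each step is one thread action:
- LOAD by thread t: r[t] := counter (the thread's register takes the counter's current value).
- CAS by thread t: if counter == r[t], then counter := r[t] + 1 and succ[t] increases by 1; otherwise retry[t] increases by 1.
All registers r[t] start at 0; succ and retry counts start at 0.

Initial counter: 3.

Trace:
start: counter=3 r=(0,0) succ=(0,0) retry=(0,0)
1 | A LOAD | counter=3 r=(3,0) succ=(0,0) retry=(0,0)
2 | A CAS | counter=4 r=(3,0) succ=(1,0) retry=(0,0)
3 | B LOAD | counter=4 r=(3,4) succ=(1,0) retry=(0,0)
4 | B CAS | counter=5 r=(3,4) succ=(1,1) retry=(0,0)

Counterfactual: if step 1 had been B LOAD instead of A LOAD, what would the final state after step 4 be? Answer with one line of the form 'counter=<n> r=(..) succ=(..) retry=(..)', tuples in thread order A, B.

(re-executing from step 1 with the substitution; state before step 1: counter=3 r=(0,0) succ=(0,0) retry=(0,0))
1 | B LOAD | counter=3 r=(0,3) succ=(0,0) retry=(0,0)
2 | A CAS | counter=3 r=(0,3) succ=(0,0) retry=(1,0)
3 | B LOAD | counter=3 r=(0,3) succ=(0,0) retry=(1,0)
4 | B CAS | counter=4 r=(0,3) succ=(0,1) retry=(1,0)

counter=4 r=(0,3) succ=(0,1) retry=(1,0)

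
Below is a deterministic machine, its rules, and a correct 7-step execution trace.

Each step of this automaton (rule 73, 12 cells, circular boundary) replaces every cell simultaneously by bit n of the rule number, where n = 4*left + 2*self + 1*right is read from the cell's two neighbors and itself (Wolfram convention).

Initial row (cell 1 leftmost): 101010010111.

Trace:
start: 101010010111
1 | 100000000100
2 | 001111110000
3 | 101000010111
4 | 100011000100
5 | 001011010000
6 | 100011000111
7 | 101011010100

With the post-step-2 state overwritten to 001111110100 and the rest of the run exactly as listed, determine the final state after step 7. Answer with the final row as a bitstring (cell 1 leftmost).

state after step 2 := 001111110100
3 | 101000010001
4 | 100011000101
5 | 101011010001
6 | 100011000101
7 | 101011010001

101011010001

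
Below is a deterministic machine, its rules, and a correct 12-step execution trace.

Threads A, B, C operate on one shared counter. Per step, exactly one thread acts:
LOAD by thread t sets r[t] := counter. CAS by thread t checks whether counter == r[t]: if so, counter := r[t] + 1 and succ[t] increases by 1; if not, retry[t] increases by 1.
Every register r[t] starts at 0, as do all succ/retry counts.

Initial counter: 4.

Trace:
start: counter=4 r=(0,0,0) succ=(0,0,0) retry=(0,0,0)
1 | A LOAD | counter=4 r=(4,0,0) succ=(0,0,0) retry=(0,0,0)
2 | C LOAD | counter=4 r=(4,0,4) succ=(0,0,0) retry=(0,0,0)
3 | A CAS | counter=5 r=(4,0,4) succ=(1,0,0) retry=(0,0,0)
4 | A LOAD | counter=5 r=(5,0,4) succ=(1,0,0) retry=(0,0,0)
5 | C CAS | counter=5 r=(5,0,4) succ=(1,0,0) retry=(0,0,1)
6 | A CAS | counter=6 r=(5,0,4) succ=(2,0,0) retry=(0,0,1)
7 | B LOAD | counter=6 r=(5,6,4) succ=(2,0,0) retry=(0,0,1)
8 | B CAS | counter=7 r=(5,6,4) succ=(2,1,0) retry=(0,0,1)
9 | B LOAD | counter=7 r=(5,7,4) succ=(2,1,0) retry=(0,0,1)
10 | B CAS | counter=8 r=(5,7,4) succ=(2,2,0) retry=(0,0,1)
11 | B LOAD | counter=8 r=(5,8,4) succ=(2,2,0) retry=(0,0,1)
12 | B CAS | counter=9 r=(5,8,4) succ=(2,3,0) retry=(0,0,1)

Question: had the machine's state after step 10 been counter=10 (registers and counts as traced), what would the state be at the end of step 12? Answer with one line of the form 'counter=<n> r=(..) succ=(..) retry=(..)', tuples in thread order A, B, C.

state after step 10 := counter=10 r=(5,7,4) succ=(2,2,0) retry=(0,0,1)
11 | B LOAD | counter=10 r=(5,10,4) succ=(2,2,0) retry=(0,0,1)
12 | B CAS | counter=11 r=(5,10,4) succ=(2,3,0) retry=(0,0,1)

counter=11 r=(5,10,4) succ=(2,3,0) retry=(0,0,1)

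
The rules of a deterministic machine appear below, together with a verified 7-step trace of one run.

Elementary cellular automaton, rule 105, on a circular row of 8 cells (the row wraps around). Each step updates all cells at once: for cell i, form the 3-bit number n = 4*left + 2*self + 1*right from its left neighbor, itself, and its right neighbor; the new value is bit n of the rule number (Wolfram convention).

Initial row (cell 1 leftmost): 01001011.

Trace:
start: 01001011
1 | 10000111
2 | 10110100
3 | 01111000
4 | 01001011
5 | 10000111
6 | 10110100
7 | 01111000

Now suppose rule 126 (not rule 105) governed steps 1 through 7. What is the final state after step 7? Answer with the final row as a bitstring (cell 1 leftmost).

00000000

(re-executing steps 1..7 under rule 126; state before step 1: 01001011)
1 | 11111111
2 | 00000000
3 | 00000000
4 | 00000000
5 | 00000000
6 | 00000000
7 | 00000000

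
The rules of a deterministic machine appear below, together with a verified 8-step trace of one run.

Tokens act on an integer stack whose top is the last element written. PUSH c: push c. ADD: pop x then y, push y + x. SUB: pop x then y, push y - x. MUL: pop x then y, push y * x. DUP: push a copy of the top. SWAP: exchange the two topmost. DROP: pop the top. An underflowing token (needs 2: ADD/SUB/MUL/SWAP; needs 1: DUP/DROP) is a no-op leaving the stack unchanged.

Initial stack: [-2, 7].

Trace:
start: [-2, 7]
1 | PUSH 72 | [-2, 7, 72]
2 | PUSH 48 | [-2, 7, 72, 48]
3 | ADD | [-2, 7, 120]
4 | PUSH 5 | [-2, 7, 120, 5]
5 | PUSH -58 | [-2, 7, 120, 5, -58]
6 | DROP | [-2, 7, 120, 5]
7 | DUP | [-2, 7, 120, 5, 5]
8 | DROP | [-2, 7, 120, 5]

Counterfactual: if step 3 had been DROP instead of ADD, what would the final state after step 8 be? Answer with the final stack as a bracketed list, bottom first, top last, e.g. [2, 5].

[-2, 7, 72, 5]

(re-executing from step 3 with the substitution; state before step 3: [-2, 7, 72, 48])
3 | DROP | [-2, 7, 72]
4 | PUSH 5 | [-2, 7, 72, 5]
5 | PUSH -58 | [-2, 7, 72, 5, -58]
6 | DROP | [-2, 7, 72, 5]
7 | DUP | [-2, 7, 72, 5, 5]
8 | DROP | [-2, 7, 72, 5]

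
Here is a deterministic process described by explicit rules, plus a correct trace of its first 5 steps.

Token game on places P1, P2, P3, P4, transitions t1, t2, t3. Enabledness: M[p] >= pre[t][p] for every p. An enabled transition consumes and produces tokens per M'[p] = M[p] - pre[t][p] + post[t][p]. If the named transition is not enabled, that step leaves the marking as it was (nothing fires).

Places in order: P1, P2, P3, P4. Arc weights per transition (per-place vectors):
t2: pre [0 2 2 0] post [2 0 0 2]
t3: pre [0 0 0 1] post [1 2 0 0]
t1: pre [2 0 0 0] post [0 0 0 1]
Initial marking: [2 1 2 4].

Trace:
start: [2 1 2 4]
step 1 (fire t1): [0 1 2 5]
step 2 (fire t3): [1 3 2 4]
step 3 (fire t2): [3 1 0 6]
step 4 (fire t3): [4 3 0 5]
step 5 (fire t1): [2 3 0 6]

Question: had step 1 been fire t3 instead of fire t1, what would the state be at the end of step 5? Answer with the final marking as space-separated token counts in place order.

(re-executing from step 1 with the substitution; state before step 1: [2 1 2 4])
step 1 (fire t3): [3 3 2 3]
step 2 (fire t3): [4 5 2 2]
step 3 (fire t2): [6 3 0 4]
step 4 (fire t3): [7 5 0 3]
step 5 (fire t1): [5 5 0 4]

5 5 0 4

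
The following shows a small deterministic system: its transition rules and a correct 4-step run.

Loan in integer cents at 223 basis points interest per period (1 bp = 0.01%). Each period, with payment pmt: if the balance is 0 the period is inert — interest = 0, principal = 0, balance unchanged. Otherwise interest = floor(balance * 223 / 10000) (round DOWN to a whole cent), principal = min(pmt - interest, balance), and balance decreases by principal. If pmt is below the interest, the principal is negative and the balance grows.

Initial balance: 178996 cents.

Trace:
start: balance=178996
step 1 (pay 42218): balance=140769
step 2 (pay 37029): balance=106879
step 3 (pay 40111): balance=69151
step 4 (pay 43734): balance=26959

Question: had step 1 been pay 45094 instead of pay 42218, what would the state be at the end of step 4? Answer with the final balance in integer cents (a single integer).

(re-executing from step 1 with the substitution; state before step 1: balance=178996)
step 1 (pay 45094): balance=137893
step 2 (pay 37029): balance=103939
step 3 (pay 40111): balance=66145
step 4 (pay 43734): balance=23886

23886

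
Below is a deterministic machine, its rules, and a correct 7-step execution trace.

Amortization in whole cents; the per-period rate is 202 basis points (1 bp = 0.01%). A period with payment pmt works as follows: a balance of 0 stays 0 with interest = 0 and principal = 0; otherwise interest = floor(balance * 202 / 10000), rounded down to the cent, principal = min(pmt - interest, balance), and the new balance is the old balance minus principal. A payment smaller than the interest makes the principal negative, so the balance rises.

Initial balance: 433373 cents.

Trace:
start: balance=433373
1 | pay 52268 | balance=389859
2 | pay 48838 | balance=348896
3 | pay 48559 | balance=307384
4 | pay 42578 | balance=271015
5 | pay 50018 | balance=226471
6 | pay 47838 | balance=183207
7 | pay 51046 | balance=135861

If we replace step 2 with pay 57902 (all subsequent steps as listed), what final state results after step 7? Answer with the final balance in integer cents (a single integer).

125844

(re-executing from step 2 with the substitution; state before step 2: balance=389859)
2 | pay 57902 | balance=339832
3 | pay 48559 | balance=298137
4 | pay 42578 | balance=261581
5 | pay 50018 | balance=216846
6 | pay 47838 | balance=173388
7 | pay 51046 | balance=125844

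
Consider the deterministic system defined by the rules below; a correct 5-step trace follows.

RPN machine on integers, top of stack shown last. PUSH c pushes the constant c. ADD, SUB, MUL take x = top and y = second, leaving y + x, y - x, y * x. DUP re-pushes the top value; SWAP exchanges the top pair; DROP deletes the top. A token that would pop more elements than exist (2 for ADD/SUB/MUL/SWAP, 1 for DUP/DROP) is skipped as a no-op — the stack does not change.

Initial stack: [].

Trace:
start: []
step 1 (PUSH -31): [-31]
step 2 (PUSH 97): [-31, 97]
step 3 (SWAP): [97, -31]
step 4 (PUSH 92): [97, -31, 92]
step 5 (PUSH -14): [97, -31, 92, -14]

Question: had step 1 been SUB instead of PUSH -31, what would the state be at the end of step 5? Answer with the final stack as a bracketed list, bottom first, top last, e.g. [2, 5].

(re-executing from step 1 with the substitution; state before step 1: [])
step 1 (SUB): []
step 2 (PUSH 97): [97]
step 3 (SWAP): [97]
step 4 (PUSH 92): [97, 92]
step 5 (PUSH -14): [97, 92, -14]

[97, 92, -14]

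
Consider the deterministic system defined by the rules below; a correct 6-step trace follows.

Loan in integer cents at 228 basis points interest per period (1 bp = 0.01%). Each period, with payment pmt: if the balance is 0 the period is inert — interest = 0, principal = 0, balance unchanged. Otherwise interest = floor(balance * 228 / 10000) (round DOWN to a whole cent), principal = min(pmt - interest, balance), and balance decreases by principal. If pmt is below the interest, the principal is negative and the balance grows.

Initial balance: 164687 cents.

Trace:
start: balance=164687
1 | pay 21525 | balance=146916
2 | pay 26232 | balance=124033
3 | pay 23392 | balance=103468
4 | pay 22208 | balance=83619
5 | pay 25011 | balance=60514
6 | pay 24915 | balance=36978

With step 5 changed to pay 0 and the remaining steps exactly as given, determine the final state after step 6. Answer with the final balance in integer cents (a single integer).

62559

(re-executing from step 5 with the substitution; state before step 5: balance=83619)
5 | pay 0 | balance=85525
6 | pay 24915 | balance=62559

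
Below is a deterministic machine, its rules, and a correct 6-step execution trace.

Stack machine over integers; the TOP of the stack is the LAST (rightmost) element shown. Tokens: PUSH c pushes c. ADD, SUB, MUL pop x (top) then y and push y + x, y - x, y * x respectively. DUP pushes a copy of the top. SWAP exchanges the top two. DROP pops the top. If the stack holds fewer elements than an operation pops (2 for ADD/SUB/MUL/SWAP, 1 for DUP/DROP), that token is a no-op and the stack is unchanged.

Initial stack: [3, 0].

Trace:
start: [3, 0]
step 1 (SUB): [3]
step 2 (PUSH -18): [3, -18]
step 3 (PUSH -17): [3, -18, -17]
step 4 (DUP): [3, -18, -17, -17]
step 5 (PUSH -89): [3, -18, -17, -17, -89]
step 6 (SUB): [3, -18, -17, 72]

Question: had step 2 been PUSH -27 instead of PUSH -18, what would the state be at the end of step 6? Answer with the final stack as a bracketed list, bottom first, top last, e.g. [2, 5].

(re-executing from step 2 with the substitution; state before step 2: [3])
step 2 (PUSH -27): [3, -27]
step 3 (PUSH -17): [3, -27, -17]
step 4 (DUP): [3, -27, -17, -17]
step 5 (PUSH -89): [3, -27, -17, -17, -89]
step 6 (SUB): [3, -27, -17, 72]

[3, -27, -17, 72]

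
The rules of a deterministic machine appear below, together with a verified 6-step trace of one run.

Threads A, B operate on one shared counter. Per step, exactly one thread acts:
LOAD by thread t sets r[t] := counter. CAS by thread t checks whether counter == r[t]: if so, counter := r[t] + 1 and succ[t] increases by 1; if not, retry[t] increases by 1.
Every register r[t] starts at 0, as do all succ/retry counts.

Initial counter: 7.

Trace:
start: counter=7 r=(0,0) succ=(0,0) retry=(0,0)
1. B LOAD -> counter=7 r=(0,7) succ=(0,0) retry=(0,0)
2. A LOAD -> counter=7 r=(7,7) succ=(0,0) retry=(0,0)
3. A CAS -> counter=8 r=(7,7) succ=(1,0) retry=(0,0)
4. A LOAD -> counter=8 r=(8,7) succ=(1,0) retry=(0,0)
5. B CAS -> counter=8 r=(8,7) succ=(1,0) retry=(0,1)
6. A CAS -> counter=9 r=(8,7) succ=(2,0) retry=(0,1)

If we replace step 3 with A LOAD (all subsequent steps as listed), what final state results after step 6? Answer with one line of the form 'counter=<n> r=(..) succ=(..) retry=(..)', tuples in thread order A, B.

counter=8 r=(7,7) succ=(0,1) retry=(1,0)

(re-executing from step 3 with the substitution; state before step 3: counter=7 r=(7,7) succ=(0,0) retry=(0,0))
3. A LOAD -> counter=7 r=(7,7) succ=(0,0) retry=(0,0)
4. A LOAD -> counter=7 r=(7,7) succ=(0,0) retry=(0,0)
5. B CAS -> counter=8 r=(7,7) succ=(0,1) retry=(0,0)
6. A CAS -> counter=8 r=(7,7) succ=(0,1) retry=(1,0)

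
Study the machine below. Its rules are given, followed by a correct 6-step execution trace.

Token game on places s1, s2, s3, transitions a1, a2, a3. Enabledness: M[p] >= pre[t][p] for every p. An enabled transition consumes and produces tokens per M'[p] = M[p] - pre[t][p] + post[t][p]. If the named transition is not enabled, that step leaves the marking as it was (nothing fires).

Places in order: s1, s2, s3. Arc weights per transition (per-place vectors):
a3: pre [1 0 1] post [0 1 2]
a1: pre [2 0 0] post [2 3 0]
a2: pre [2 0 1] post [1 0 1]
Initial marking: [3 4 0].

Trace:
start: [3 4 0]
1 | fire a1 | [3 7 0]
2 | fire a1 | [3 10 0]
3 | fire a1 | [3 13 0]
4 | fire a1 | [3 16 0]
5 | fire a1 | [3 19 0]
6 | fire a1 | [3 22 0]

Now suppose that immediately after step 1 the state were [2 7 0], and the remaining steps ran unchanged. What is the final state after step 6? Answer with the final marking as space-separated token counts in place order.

state after step 1 := [2 7 0]
2 | fire a1 | [2 10 0]
3 | fire a1 | [2 13 0]
4 | fire a1 | [2 16 0]
5 | fire a1 | [2 19 0]
6 | fire a1 | [2 22 0]

2 22 0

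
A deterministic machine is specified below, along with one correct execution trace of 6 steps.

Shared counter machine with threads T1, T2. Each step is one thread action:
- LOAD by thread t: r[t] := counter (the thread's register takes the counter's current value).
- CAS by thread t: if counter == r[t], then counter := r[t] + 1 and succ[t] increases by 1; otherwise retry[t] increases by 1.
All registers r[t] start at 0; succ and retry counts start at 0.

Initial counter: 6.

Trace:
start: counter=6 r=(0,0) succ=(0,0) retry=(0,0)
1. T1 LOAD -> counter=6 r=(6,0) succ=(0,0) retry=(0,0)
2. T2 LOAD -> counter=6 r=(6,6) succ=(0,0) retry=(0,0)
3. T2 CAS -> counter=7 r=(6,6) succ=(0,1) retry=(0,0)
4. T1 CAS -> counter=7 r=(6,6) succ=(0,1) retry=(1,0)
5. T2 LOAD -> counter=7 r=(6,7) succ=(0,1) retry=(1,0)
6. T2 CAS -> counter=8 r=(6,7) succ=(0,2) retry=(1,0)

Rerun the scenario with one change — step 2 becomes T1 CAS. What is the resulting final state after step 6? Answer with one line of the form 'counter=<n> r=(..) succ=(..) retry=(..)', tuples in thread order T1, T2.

(re-executing from step 2 with the substitution; state before step 2: counter=6 r=(6,0) succ=(0,0) retry=(0,0))
2. T1 CAS -> counter=7 r=(6,0) succ=(1,0) retry=(0,0)
3. T2 CAS -> counter=7 r=(6,0) succ=(1,0) retry=(0,1)
4. T1 CAS -> counter=7 r=(6,0) succ=(1,0) retry=(1,1)
5. T2 LOAD -> counter=7 r=(6,7) succ=(1,0) retry=(1,1)
6. T2 CAS -> counter=8 r=(6,7) succ=(1,1) retry=(1,1)

counter=8 r=(6,7) succ=(1,1) retry=(1,1)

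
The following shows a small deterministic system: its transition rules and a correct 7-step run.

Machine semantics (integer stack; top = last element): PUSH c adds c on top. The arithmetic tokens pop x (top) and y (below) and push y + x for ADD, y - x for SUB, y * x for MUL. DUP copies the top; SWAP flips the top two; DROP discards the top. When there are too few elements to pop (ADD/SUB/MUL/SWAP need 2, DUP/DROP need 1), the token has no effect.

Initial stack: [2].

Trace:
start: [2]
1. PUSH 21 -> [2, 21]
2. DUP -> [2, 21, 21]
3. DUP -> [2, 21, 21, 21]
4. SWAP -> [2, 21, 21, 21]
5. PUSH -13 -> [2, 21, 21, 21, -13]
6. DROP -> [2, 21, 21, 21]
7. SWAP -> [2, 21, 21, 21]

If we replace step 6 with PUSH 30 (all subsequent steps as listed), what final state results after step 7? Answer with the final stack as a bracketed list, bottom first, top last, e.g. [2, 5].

[2, 21, 21, 21, 30, -13]

(re-executing from step 6 with the substitution; state before step 6: [2, 21, 21, 21, -13])
6. PUSH 30 -> [2, 21, 21, 21, -13, 30]
7. SWAP -> [2, 21, 21, 21, 30, -13]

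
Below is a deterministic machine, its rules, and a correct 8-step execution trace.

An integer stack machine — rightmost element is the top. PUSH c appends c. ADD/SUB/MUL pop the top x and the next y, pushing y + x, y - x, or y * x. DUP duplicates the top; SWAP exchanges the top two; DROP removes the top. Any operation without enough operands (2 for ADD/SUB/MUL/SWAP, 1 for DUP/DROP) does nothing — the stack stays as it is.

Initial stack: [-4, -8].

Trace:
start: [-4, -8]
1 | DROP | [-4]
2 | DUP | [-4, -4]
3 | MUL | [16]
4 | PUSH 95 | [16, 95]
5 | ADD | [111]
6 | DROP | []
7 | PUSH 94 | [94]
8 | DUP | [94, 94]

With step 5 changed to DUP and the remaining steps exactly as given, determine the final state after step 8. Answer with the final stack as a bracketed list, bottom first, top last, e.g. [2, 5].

[16, 95, 94, 94]

(re-executing from step 5 with the substitution; state before step 5: [16, 95])
5 | DUP | [16, 95, 95]
6 | DROP | [16, 95]
7 | PUSH 94 | [16, 95, 94]
8 | DUP | [16, 95, 94, 94]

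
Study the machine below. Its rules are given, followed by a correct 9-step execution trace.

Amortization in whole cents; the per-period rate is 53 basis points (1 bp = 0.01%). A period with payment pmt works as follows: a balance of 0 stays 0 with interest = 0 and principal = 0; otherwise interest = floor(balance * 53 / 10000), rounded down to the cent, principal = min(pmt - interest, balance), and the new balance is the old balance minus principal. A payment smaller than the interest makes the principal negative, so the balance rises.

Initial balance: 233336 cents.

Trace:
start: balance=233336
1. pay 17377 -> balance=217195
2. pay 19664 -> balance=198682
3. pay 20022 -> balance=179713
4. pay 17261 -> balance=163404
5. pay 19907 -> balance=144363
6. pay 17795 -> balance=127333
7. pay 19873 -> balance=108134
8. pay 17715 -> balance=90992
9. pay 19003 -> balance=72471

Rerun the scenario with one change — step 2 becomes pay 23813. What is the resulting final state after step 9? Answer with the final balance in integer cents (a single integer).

(re-executing from step 2 with the substitution; state before step 2: balance=217195)
2. pay 23813 -> balance=194533
3. pay 20022 -> balance=175542
4. pay 17261 -> balance=159211
5. pay 19907 -> balance=140147
6. pay 17795 -> balance=123094
7. pay 19873 -> balance=103873
8. pay 17715 -> balance=86708
9. pay 19003 -> balance=68164

68164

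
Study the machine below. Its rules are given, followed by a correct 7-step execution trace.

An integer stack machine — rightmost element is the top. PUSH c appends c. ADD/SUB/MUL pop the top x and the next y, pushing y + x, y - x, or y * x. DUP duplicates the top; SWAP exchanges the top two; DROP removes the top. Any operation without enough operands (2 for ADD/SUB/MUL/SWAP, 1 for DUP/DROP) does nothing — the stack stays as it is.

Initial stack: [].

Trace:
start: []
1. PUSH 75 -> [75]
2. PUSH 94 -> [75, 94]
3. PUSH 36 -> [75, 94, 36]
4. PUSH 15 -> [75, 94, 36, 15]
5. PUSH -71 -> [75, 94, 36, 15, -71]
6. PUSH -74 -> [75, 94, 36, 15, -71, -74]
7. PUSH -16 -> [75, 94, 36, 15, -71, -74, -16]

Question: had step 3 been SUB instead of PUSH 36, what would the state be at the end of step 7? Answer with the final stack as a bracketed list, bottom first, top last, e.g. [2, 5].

[-19, 15, -71, -74, -16]

(re-executing from step 3 with the substitution; state before step 3: [75, 94])
3. SUB -> [-19]
4. PUSH 15 -> [-19, 15]
5. PUSH -71 -> [-19, 15, -71]
6. PUSH -74 -> [-19, 15, -71, -74]
7. PUSH -16 -> [-19, 15, -71, -74, -16]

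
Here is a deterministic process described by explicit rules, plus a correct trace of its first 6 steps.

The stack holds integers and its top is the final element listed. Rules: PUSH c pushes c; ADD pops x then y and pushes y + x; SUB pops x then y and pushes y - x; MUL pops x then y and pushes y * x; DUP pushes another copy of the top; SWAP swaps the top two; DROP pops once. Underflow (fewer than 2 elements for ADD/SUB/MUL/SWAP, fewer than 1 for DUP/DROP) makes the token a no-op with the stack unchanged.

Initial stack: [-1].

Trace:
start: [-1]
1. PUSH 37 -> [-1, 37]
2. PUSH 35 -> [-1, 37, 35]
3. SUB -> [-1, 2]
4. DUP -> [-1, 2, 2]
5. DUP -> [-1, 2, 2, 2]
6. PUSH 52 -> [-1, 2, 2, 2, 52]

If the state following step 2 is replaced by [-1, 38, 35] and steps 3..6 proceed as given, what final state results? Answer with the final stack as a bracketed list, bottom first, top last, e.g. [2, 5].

state after step 2 := [-1, 38, 35]
3. SUB -> [-1, 3]
4. DUP -> [-1, 3, 3]
5. DUP -> [-1, 3, 3, 3]
6. PUSH 52 -> [-1, 3, 3, 3, 52]

[-1, 3, 3, 3, 52]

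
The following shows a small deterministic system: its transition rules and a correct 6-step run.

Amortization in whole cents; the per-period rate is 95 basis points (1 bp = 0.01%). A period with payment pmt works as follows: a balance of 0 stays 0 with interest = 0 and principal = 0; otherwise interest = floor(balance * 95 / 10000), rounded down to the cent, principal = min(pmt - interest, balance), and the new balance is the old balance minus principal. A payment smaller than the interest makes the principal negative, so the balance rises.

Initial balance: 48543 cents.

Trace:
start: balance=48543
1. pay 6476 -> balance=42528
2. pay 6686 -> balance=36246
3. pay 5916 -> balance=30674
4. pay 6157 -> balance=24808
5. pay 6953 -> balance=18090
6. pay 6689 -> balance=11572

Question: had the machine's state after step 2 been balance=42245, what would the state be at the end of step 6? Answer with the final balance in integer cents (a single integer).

17802

state after step 2 := balance=42245
3. pay 5916 -> balance=36730
4. pay 6157 -> balance=30921
5. pay 6953 -> balance=24261
6. pay 6689 -> balance=17802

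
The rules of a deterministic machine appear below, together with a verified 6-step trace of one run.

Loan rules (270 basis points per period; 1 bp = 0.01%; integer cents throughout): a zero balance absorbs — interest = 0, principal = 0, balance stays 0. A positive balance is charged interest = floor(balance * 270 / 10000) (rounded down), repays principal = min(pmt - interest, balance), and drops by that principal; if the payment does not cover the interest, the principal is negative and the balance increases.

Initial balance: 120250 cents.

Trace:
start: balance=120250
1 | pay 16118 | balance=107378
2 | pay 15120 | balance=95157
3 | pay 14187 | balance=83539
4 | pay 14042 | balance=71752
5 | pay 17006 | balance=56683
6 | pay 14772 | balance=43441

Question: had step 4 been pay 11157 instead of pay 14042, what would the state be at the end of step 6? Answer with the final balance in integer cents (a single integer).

46484

(re-executing from step 4 with the substitution; state before step 4: balance=83539)
4 | pay 11157 | balance=74637
5 | pay 17006 | balance=59646
6 | pay 14772 | balance=46484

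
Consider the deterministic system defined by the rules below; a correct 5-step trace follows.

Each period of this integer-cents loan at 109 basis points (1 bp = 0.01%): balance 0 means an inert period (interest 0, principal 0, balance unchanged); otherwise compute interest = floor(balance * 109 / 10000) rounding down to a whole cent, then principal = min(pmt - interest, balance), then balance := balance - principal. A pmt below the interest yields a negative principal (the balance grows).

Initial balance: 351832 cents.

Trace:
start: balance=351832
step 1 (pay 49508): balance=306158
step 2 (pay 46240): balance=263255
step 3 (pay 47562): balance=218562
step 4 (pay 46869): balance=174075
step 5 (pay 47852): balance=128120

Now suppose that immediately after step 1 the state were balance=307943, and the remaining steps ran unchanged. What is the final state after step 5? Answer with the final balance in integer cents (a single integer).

129984

state after step 1 := balance=307943
step 2 (pay 46240): balance=265059
step 3 (pay 47562): balance=220386
step 4 (pay 46869): balance=175919
step 5 (pay 47852): balance=129984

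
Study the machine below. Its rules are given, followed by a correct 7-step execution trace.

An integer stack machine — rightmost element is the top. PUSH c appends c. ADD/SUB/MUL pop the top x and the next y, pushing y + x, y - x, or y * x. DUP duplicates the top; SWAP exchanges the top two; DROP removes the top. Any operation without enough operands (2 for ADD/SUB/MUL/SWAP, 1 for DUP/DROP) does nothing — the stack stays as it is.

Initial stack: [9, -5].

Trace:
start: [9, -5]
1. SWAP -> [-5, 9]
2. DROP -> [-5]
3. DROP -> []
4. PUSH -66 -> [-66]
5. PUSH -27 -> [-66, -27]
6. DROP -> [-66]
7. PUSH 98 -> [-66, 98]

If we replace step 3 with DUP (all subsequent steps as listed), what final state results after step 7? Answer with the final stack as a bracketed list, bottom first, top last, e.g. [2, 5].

[-5, -5, -66, 98]

(re-executing from step 3 with the substitution; state before step 3: [-5])
3. DUP -> [-5, -5]
4. PUSH -66 -> [-5, -5, -66]
5. PUSH -27 -> [-5, -5, -66, -27]
6. DROP -> [-5, -5, -66]
7. PUSH 98 -> [-5, -5, -66, 98]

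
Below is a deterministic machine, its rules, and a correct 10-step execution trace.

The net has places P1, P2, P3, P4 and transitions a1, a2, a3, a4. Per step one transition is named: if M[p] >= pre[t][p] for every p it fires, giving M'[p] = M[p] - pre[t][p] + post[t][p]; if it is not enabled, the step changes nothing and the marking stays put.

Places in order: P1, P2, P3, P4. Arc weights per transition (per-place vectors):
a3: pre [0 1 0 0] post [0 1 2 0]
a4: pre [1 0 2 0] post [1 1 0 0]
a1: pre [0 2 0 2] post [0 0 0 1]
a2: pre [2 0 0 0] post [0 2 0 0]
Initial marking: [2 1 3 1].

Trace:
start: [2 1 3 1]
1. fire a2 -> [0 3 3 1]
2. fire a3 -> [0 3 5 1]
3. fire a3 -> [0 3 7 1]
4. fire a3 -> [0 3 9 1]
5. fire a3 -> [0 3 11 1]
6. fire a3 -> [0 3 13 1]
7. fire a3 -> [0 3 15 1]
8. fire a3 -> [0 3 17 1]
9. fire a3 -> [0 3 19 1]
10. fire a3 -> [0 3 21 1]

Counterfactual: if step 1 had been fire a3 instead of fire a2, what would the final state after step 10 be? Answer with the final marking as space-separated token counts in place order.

2 1 23 1

(re-executing from step 1 with the substitution; state before step 1: [2 1 3 1])
1. fire a3 -> [2 1 5 1]
2. fire a3 -> [2 1 7 1]
3. fire a3 -> [2 1 9 1]
4. fire a3 -> [2 1 11 1]
5. fire a3 -> [2 1 13 1]
6. fire a3 -> [2 1 15 1]
7. fire a3 -> [2 1 17 1]
8. fire a3 -> [2 1 19 1]
9. fire a3 -> [2 1 21 1]
10. fire a3 -> [2 1 23 1]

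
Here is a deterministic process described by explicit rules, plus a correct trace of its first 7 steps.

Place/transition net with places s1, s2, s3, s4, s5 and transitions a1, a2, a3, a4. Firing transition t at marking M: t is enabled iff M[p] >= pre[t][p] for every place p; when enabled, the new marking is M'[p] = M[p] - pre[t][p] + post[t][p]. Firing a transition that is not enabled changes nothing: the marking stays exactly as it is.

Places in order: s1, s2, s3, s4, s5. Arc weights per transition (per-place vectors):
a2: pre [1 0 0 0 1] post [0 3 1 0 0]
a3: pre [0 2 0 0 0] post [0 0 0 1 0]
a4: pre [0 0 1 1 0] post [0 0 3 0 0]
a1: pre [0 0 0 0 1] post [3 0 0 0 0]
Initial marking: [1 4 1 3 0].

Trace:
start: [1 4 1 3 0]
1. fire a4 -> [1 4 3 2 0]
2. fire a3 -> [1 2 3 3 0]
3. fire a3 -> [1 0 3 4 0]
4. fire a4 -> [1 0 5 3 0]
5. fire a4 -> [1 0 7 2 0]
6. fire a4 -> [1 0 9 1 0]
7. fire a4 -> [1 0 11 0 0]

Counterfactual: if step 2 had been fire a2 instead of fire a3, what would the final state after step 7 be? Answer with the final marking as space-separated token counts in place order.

(re-executing from step 2 with the substitution; state before step 2: [1 4 3 2 0])
2. fire a2 -> [1 4 3 2 0]
3. fire a3 -> [1 2 3 3 0]
4. fire a4 -> [1 2 5 2 0]
5. fire a4 -> [1 2 7 1 0]
6. fire a4 -> [1 2 9 0 0]
7. fire a4 -> [1 2 9 0 0]

1 2 9 0 0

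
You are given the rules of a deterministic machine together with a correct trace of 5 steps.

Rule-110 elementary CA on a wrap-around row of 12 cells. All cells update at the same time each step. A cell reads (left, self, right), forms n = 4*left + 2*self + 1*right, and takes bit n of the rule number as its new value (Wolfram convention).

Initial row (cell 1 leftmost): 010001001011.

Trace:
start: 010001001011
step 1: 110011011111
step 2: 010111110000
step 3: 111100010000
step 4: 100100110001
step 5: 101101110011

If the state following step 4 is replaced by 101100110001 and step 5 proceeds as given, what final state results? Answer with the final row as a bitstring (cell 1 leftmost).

state after step 4 := 101100110001
step 5: 111101110011

111101110011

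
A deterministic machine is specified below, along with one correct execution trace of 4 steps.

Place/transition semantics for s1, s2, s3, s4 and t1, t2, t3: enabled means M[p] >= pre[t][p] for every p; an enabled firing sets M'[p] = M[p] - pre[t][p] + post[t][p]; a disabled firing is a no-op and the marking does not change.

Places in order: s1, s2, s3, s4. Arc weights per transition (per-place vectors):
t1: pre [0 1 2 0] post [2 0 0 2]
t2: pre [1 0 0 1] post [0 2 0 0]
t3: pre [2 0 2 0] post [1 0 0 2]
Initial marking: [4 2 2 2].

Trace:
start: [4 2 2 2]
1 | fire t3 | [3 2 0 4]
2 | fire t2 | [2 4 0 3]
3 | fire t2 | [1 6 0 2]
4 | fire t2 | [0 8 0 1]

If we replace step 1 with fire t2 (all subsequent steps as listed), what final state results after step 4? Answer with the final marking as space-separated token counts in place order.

2 6 2 0

(re-executing from step 1 with the substitution; state before step 1: [4 2 2 2])
1 | fire t2 | [3 4 2 1]
2 | fire t2 | [2 6 2 0]
3 | fire t2 | [2 6 2 0]
4 | fire t2 | [2 6 2 0]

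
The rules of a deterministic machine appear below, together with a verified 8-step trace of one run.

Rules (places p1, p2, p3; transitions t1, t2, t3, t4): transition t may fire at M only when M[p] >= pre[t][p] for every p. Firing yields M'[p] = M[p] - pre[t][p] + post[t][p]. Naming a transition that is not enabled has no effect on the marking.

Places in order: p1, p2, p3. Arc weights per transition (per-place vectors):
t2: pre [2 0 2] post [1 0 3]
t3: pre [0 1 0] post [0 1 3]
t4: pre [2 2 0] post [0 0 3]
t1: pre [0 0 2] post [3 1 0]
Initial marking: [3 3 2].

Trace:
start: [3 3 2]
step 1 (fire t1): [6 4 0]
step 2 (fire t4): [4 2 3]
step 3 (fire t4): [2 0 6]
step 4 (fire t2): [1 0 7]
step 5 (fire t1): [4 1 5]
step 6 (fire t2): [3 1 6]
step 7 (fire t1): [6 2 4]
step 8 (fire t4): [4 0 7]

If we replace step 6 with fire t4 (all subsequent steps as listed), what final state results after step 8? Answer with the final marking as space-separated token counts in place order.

(re-executing from step 6 with the substitution; state before step 6: [4 1 5])
step 6 (fire t4): [4 1 5]
step 7 (fire t1): [7 2 3]
step 8 (fire t4): [5 0 6]

5 0 6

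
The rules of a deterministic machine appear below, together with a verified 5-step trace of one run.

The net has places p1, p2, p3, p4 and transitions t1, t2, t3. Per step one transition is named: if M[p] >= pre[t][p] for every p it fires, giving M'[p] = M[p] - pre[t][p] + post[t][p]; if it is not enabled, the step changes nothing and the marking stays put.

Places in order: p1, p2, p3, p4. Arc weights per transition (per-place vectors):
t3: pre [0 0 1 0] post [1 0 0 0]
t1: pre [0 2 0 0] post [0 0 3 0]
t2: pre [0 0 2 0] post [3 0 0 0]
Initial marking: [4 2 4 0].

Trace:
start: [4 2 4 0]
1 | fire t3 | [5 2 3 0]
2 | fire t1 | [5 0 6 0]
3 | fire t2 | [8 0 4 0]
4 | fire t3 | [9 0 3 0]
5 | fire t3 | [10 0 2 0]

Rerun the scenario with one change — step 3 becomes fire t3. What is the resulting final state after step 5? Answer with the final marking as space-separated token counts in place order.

(re-executing from step 3 with the substitution; state before step 3: [5 0 6 0])
3 | fire t3 | [6 0 5 0]
4 | fire t3 | [7 0 4 0]
5 | fire t3 | [8 0 3 0]

8 0 3 0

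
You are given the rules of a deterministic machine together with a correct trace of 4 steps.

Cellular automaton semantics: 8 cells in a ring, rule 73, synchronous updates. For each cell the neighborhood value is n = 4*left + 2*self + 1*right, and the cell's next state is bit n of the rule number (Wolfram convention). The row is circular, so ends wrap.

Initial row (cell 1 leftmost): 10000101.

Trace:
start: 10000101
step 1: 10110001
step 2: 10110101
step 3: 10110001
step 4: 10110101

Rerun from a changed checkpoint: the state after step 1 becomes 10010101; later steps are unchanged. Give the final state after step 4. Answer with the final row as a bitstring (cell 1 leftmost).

state after step 1 := 10010101
step 2: 10000001
step 3: 10111101
step 4: 10100101

10100101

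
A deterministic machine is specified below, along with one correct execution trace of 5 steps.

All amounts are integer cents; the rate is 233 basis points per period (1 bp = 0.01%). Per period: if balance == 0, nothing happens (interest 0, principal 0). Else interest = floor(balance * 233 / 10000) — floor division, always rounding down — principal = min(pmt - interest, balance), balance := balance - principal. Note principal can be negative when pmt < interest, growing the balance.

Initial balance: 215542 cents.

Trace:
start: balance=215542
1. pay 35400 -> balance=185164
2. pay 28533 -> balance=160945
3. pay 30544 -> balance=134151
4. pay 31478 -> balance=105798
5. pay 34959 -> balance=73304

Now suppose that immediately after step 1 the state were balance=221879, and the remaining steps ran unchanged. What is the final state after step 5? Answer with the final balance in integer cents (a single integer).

113561

state after step 1 := balance=221879
2. pay 28533 -> balance=198515
3. pay 30544 -> balance=172596
4. pay 31478 -> balance=145139
5. pay 34959 -> balance=113561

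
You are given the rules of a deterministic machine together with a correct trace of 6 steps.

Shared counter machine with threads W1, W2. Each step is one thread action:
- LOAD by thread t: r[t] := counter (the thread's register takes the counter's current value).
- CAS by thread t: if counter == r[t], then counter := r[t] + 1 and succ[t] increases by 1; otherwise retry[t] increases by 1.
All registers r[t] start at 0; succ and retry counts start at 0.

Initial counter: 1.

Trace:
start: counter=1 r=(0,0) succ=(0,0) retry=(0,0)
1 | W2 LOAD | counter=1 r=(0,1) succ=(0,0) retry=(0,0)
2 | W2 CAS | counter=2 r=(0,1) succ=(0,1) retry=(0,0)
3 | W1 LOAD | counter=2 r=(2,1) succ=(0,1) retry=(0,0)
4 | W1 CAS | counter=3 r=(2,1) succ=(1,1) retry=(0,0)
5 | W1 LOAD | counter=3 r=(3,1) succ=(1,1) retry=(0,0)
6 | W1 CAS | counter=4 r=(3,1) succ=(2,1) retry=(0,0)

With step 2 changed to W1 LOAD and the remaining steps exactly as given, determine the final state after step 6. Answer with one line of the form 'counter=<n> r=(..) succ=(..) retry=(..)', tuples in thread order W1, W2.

(re-executing from step 2 with the substitution; state before step 2: counter=1 r=(0,1) succ=(0,0) retry=(0,0))
2 | W1 LOAD | counter=1 r=(1,1) succ=(0,0) retry=(0,0)
3 | W1 LOAD | counter=1 r=(1,1) succ=(0,0) retry=(0,0)
4 | W1 CAS | counter=2 r=(1,1) succ=(1,0) retry=(0,0)
5 | W1 LOAD | counter=2 r=(2,1) succ=(1,0) retry=(0,0)
6 | W1 CAS | counter=3 r=(2,1) succ=(2,0) retry=(0,0)

counter=3 r=(2,1) succ=(2,0) retry=(0,0)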